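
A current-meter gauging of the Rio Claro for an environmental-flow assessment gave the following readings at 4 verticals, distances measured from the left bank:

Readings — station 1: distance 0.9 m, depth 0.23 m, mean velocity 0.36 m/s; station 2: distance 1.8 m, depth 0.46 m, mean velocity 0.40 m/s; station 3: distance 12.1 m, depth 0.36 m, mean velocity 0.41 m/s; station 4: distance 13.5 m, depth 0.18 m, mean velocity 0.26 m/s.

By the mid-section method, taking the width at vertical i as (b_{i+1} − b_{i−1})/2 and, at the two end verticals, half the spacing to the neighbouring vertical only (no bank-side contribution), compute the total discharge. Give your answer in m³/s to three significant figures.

w_1 = (1.8 − 0.9)/2 = 0.45 m; q_1 = 0.36 × 0.23 × 0.45 = 0.03726 m³/s
w_2 = (12.1 − 0.9)/2 = 5.6 m; q_2 = 0.40 × 0.46 × 5.6 = 1.030 m³/s
w_3 = (13.5 − 1.8)/2 = 5.85 m; q_3 = 0.41 × 0.36 × 5.85 = 0.8635 m³/s
w_4 = (13.5 − 12.1)/2 = 0.7 m; q_4 = 0.26 × 0.18 × 0.7 = 0.03276 m³/s
Q = Σ qᵢ = 1.964 m³/s

1.96 m³/s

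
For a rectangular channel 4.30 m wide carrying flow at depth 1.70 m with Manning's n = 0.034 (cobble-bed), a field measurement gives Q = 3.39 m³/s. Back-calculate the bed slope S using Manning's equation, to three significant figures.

0.000266

A = b·y = 4.30 × 1.70 = 7.310 m²
P = b + 2y = 4.30 + 2×1.70 = 7.700 m
R = A/P = 7.310/7.700 = 0.9494 m
S = (Q·n / (1·A·R^(2/3)))² = (3.39×0.034 / (1×7.310×0.9659))² = 0.0002665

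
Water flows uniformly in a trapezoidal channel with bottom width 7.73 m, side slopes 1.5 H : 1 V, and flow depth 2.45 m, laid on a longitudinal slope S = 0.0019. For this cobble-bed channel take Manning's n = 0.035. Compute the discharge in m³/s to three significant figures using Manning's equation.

49.3 m³/s

A = (b + z·y)·y = (7.73 + 1.5×2.45)×2.45 = 27.94 m²
P = b + 2y√(1+z²) = 7.73 + 2×2.45×√(1+1.5²) = 16.56 m
R = A/P = 27.94/16.56 = 1.687 m
Q = (1/n)·A·R^(2/3)·S^(1/2) = (1/0.035) × 27.94 × 1.687^(2/3) × 0.0019^(1/2) = 49.31 m³/s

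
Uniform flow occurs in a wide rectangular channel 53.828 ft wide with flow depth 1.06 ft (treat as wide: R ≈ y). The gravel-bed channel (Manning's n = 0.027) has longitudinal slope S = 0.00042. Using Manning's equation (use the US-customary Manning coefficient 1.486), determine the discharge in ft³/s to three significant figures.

A = b·y = 53.828 × 1.06 = 57.06 ft²
Wide channel: R ≈ y = 1.06 ft
Q = (1.486/n)·A·R^(2/3)·S^(1/2) = (1.486/0.027) × 57.06 × 1.060^(2/3) × 0.00042^(1/2) = 66.91 ft³/s

66.9 ft³/s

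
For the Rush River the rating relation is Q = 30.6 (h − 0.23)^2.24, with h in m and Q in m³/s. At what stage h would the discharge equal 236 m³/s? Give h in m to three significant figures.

2.72 m

h − h₀ = (Q/C)^(1/b) = (236/30.6)^(1/2.24) = 2.489 m
h = 0.23 + 2.489 = 2.719 m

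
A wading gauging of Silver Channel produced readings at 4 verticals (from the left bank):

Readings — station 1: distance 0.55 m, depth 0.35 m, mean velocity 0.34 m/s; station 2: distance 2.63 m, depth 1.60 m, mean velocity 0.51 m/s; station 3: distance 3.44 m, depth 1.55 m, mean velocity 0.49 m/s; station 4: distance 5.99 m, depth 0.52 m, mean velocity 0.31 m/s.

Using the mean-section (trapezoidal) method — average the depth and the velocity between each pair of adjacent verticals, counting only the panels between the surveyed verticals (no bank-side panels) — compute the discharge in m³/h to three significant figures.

Panel 1-2: Δb = 2.08 m, d̄ = (0.35+1.60)/2 = 0.975, v̄ = (0.34+0.51)/2 = 0.425 → q = 2.08×0.975×0.425 = 0.8619 m³/s
Panel 2-3: Δb = 0.81 m, d̄ = (1.60+1.55)/2 = 1.575, v̄ = (0.51+0.49)/2 = 0.5 → q = 0.81×1.575×0.5 = 0.6379 m³/s
Panel 3-4: Δb = 2.55 m, d̄ = (1.55+0.52)/2 = 1.035, v̄ = (0.49+0.31)/2 = 0.4 → q = 2.55×1.035×0.4 = 1.056 m³/s
Q = Σ q = 2.555 m³/s
= 2.555 × 3600 = 9200 m³/h

9200 m³/h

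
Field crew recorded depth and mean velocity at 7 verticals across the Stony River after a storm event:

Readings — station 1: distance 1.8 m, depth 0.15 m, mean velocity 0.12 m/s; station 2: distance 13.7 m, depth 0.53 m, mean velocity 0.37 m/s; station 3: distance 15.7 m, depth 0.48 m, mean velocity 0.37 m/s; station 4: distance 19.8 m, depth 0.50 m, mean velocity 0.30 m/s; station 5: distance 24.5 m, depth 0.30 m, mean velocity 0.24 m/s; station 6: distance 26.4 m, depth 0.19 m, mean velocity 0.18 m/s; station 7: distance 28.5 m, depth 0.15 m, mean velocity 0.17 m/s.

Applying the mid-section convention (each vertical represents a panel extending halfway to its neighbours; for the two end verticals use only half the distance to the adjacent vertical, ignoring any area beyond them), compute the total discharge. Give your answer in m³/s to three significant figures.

w_1 = (13.7 − 1.8)/2 = 5.95 m; q_1 = 0.12 × 0.15 × 5.95 = 0.1071 m³/s
w_2 = (15.7 − 1.8)/2 = 6.95 m; q_2 = 0.37 × 0.53 × 6.95 = 1.363 m³/s
w_3 = (19.8 − 13.7)/2 = 3.05 m; q_3 = 0.37 × 0.48 × 3.05 = 0.5417 m³/s
w_4 = (24.5 − 15.7)/2 = 4.4 m; q_4 = 0.30 × 0.50 × 4.4 = 0.6600 m³/s
w_5 = (26.4 − 19.8)/2 = 3.3 m; q_5 = 0.24 × 0.30 × 3.3 = 0.2376 m³/s
w_6 = (28.5 − 24.5)/2 = 2 m; q_6 = 0.18 × 0.19 × 2 = 0.06840 m³/s
w_7 = (28.5 − 26.4)/2 = 1.05 m; q_7 = 0.17 × 0.15 × 1.05 = 0.02678 m³/s
Q = Σ qᵢ = 3.004 m³/s

3.00 m³/s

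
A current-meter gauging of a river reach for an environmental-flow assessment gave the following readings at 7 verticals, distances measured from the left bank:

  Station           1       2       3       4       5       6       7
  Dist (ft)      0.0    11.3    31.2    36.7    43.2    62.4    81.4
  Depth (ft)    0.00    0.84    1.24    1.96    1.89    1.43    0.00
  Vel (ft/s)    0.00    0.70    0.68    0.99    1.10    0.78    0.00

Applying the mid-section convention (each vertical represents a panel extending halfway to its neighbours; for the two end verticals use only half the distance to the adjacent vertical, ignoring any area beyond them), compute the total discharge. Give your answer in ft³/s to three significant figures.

w_2 = (31.2 − 0.0)/2 = 15.6 ft; q_2 = 0.70 × 0.84 × 15.6 = 9.173 ft³/s
w_3 = (36.7 − 11.3)/2 = 12.7 ft; q_3 = 0.68 × 1.24 × 12.7 = 10.71 ft³/s
w_4 = (43.2 − 31.2)/2 = 6 ft; q_4 = 0.99 × 1.96 × 6 = 11.64 ft³/s
w_5 = (62.4 − 36.7)/2 = 12.85 ft; q_5 = 1.10 × 1.89 × 12.85 = 26.72 ft³/s
w_6 = (81.4 − 43.2)/2 = 19.1 ft; q_6 = 0.78 × 1.43 × 19.1 = 21.30 ft³/s
Stations 1, 7 contribute zero (depth or velocity is 0).
Q = Σ qᵢ = 79.54 ft³/s

79.5 ft³/s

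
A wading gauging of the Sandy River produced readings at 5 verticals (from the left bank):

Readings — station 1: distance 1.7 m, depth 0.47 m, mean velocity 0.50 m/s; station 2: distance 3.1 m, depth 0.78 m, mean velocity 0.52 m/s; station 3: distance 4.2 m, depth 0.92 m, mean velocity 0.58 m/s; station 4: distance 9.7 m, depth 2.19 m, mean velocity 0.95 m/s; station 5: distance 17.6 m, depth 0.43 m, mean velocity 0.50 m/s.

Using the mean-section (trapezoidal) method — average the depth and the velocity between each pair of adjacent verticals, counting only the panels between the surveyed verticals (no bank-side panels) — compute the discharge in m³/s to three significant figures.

15.0 m³/s

Panel 1-2: Δb = 1.4 m, d̄ = (0.47+0.78)/2 = 0.625, v̄ = (0.50+0.52)/2 = 0.51 → q = 1.4×0.625×0.51 = 0.4463 m³/s
Panel 2-3: Δb = 1.1 m, d̄ = (0.78+0.92)/2 = 0.85, v̄ = (0.52+0.58)/2 = 0.55 → q = 1.1×0.85×0.55 = 0.5143 m³/s
Panel 3-4: Δb = 5.5 m, d̄ = (0.92+2.19)/2 = 1.555, v̄ = (0.58+0.95)/2 = 0.765 → q = 5.5×1.555×0.765 = 6.543 m³/s
Panel 4-5: Δb = 7.9 m, d̄ = (2.19+0.43)/2 = 1.31, v̄ = (0.95+0.50)/2 = 0.725 → q = 7.9×1.31×0.725 = 7.503 m³/s
Q = Σ q = 15.01 m³/s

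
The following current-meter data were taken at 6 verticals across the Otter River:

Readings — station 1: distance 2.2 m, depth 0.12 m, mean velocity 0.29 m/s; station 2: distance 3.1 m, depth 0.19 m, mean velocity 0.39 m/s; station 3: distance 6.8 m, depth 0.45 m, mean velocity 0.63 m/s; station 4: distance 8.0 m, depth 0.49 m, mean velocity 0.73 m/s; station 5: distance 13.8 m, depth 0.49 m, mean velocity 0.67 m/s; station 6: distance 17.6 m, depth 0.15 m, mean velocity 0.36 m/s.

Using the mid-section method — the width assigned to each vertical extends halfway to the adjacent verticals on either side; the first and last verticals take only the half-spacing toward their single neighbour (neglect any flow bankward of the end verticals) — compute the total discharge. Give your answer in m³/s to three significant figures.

3.81 m³/s

w_1 = (3.1 − 2.2)/2 = 0.45 m; q_1 = 0.29 × 0.12 × 0.45 = 0.01566 m³/s
w_2 = (6.8 − 2.2)/2 = 2.3 m; q_2 = 0.39 × 0.19 × 2.3 = 0.1704 m³/s
w_3 = (8.0 − 3.1)/2 = 2.45 m; q_3 = 0.63 × 0.45 × 2.45 = 0.6946 m³/s
w_4 = (13.8 − 6.8)/2 = 3.5 m; q_4 = 0.73 × 0.49 × 3.5 = 1.252 m³/s
w_5 = (17.6 − 8.0)/2 = 4.8 m; q_5 = 0.67 × 0.49 × 4.8 = 1.576 m³/s
w_6 = (17.6 − 13.8)/2 = 1.9 m; q_6 = 0.36 × 0.15 × 1.9 = 0.1026 m³/s
Q = Σ qᵢ = 3.811 m³/s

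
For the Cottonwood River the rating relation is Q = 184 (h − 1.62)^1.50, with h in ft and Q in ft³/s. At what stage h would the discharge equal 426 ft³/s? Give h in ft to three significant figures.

3.37 ft

h − h₀ = (Q/C)^(1/b) = (426/184)^(1/1.50) = 1.750 ft
h = 1.62 + 1.750 = 3.370 ft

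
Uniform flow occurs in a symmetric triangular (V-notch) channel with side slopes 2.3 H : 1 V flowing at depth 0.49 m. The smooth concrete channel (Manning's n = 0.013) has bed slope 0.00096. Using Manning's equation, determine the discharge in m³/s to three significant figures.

0.486 m³/s

A = z·y² = 2.3×0.49² = 0.5522 m²
P = 2y√(1+z²) = 2×0.49×√(1+2.3²) = 2.458 m
R = A/P = 0.5522/2.458 = 0.2247 m
Q = (1/n)·A·R^(2/3)·S^(1/2) = (1/0.013) × 0.5522 × 0.2247^(2/3) × 0.00096^(1/2) = 0.4864 m³/s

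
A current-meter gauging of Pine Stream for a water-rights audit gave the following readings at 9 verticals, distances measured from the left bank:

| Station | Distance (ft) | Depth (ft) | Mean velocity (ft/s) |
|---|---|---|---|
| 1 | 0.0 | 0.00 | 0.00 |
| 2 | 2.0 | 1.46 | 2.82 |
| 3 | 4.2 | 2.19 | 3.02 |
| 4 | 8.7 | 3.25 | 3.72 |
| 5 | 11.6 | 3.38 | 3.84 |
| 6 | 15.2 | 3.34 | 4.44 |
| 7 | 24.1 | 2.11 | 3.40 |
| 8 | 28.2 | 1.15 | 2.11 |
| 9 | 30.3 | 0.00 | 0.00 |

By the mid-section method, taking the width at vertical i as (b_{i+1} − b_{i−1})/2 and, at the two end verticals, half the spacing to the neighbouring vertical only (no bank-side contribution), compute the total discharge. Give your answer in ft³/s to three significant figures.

265 ft³/s

w_2 = (4.2 − 0.0)/2 = 2.1 ft; q_2 = 2.82 × 1.46 × 2.1 = 8.646 ft³/s
w_3 = (8.7 − 2.0)/2 = 3.35 ft; q_3 = 3.02 × 2.19 × 3.35 = 22.16 ft³/s
w_4 = (11.6 − 4.2)/2 = 3.7 ft; q_4 = 3.72 × 3.25 × 3.7 = 44.73 ft³/s
w_5 = (15.2 − 8.7)/2 = 3.25 ft; q_5 = 3.84 × 3.38 × 3.25 = 42.18 ft³/s
w_6 = (24.1 − 11.6)/2 = 6.25 ft; q_6 = 4.44 × 3.34 × 6.25 = 92.69 ft³/s
w_7 = (28.2 − 15.2)/2 = 6.5 ft; q_7 = 3.40 × 2.11 × 6.5 = 46.63 ft³/s
w_8 = (30.3 − 24.1)/2 = 3.1 ft; q_8 = 2.11 × 1.15 × 3.1 = 7.522 ft³/s
Stations 1, 9 contribute zero (depth or velocity is 0).
Q = Σ qᵢ = 264.6 ft³/s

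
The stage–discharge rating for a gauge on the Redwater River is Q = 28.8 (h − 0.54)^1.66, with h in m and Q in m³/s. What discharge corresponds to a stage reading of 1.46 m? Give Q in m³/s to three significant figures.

25.1 m³/s

Q = 28.8 × (1.46 − 0.54)^1.66 = 28.8 × 0.92^1.66 = 25.08 m³/s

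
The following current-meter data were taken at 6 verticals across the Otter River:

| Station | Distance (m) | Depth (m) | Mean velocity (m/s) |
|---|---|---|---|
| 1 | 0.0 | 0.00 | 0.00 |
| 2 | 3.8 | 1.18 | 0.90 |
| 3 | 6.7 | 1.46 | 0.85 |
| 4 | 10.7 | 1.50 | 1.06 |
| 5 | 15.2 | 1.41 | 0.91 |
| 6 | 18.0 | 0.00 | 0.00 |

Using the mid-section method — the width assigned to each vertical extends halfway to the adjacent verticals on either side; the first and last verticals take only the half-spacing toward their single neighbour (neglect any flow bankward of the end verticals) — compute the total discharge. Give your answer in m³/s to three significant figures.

19.3 m³/s

w_2 = (6.7 − 0.0)/2 = 3.35 m; q_2 = 0.90 × 1.18 × 3.35 = 3.558 m³/s
w_3 = (10.7 − 3.8)/2 = 3.45 m; q_3 = 0.85 × 1.46 × 3.45 = 4.281 m³/s
w_4 = (15.2 − 6.7)/2 = 4.25 m; q_4 = 1.06 × 1.50 × 4.25 = 6.758 m³/s
w_5 = (18.0 − 10.7)/2 = 3.65 m; q_5 = 0.91 × 1.41 × 3.65 = 4.683 m³/s
Stations 1, 6 contribute zero (depth or velocity is 0).
Q = Σ qᵢ = 19.28 m³/s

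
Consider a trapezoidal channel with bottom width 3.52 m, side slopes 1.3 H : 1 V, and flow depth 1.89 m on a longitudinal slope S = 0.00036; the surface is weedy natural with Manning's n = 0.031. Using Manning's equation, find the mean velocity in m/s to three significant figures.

A = (b + z·y)·y = (3.52 + 1.3×1.89)×1.89 = 11.30 m²
P = b + 2y√(1+z²) = 3.52 + 2×1.89×√(1+1.3²) = 9.720 m
R = A/P = 11.30/9.720 = 1.162 m
Q = (1/n)·A·R^(2/3)·S^(1/2) = (1/0.031) × 11.30 × 1.162^(2/3) × 0.00036^(1/2) = 7.643 m³/s
V = Q/A = 7.643/11.30 = 0.6766 m/s

0.677 m/s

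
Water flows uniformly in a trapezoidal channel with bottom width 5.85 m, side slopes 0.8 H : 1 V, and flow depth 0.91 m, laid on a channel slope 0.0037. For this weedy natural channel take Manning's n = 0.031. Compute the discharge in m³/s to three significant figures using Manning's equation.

A = (b + z·y)·y = (5.85 + 0.8×0.91)×0.91 = 5.986 m²
P = b + 2y√(1+z²) = 5.85 + 2×0.91×√(1+0.8²) = 8.181 m
R = A/P = 5.986/8.181 = 0.7317 m
Q = (1/n)·A·R^(2/3)·S^(1/2) = (1/0.031) × 5.986 × 0.7317^(2/3) × 0.0037^(1/2) = 9.538 m³/s

9.54 m³/s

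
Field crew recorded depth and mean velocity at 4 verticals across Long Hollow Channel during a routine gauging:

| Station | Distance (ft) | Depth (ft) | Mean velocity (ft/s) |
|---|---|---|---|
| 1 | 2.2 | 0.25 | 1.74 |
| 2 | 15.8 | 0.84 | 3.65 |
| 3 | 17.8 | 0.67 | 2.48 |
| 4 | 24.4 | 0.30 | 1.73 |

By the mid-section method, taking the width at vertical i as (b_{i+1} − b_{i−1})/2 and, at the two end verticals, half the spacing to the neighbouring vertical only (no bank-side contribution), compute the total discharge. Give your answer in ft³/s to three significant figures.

w_1 = (15.8 − 2.2)/2 = 6.8 ft; q_1 = 1.74 × 0.25 × 6.8 = 2.958 ft³/s
w_2 = (17.8 − 2.2)/2 = 7.8 ft; q_2 = 3.65 × 0.84 × 7.8 = 23.91 ft³/s
w_3 = (24.4 − 15.8)/2 = 4.3 ft; q_3 = 2.48 × 0.67 × 4.3 = 7.145 ft³/s
w_4 = (24.4 − 17.8)/2 = 3.3 ft; q_4 = 1.73 × 0.30 × 3.3 = 1.713 ft³/s
Q = Σ qᵢ = 35.73 ft³/s

35.7 ft³/s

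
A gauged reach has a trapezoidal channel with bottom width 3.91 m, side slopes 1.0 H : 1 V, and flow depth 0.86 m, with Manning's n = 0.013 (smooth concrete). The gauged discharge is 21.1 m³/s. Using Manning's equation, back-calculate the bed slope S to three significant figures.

0.00799

A = (b + z·y)·y = (3.91 + 1.0×0.86)×0.86 = 4.102 m²
P = b + 2y√(1+z²) = 3.91 + 2×0.86×√(1+1.0²) = 6.342 m
R = A/P = 4.102/6.342 = 0.6468 m
S = (Q·n / (1·A·R^(2/3)))² = (21.1×0.013 / (1×4.102×0.7479))² = 0.007994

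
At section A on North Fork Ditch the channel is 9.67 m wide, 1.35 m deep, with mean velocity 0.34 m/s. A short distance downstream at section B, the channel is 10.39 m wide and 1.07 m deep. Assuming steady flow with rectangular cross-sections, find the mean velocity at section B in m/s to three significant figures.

Q = A₁V₁ = (9.67×1.35) × 0.34 = 4.439 m³/s
A₂ = 10.39 × 1.07 = 11.12 m²
V₂ = Q/A₂ = 4.439/11.12 = 0.3992 m/s

0.399 m/s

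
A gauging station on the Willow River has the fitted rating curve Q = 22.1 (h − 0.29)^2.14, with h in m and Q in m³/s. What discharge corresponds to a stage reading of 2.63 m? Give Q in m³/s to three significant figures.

136 m³/s

Q = 22.1 × (2.63 − 0.29)^2.14 = 22.1 × 2.34^2.14 = 136.3 m³/s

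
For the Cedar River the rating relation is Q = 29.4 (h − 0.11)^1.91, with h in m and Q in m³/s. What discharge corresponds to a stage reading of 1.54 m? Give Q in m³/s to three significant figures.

Q = 29.4 × (1.54 − 0.11)^1.91 = 29.4 × 1.43^1.91 = 58.22 m³/s

58.2 m³/s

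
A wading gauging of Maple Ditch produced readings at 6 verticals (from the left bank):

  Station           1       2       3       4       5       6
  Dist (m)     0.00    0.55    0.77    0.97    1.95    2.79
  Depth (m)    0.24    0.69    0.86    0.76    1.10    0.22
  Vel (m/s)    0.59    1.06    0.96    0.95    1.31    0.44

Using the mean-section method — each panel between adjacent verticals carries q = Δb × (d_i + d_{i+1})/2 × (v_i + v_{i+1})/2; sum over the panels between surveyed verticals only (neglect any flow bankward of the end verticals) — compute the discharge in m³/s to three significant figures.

2.05 m³/s

Panel 1-2: Δb = 0.55 m, d̄ = (0.24+0.69)/2 = 0.465, v̄ = (0.59+1.06)/2 = 0.825 → q = 0.55×0.465×0.825 = 0.2110 m³/s
Panel 2-3: Δb = 0.22 m, d̄ = (0.69+0.86)/2 = 0.775, v̄ = (1.06+0.96)/2 = 1.01 → q = 0.22×0.775×1.01 = 0.1722 m³/s
Panel 3-4: Δb = 0.2 m, d̄ = (0.86+0.76)/2 = 0.81, v̄ = (0.96+0.95)/2 = 0.955 → q = 0.2×0.81×0.955 = 0.1547 m³/s
Panel 4-5: Δb = 0.98 m, d̄ = (0.76+1.10)/2 = 0.93, v̄ = (0.95+1.31)/2 = 1.13 → q = 0.98×0.93×1.13 = 1.030 m³/s
Panel 5-6: Δb = 0.84 m, d̄ = (1.10+0.22)/2 = 0.66, v̄ = (1.31+0.44)/2 = 0.875 → q = 0.84×0.66×0.875 = 0.4851 m³/s
Q = Σ q = 2.053 m³/s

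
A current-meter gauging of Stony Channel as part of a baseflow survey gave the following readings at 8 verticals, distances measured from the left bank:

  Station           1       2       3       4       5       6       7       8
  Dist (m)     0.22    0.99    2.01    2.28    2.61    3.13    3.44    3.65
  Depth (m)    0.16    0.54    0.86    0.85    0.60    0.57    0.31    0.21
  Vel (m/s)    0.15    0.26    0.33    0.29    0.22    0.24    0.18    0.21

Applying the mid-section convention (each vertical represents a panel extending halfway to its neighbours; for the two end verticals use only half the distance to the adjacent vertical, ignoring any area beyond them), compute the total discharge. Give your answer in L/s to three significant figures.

524 L/s

w_1 = (0.99 − 0.22)/2 = 0.385 m; q_1 = 0.15 × 0.16 × 0.385 = 0.009240 m³/s
w_2 = (2.01 − 0.22)/2 = 0.895 m; q_2 = 0.26 × 0.54 × 0.895 = 0.1257 m³/s
w_3 = (2.28 − 0.99)/2 = 0.645 m; q_3 = 0.33 × 0.86 × 0.645 = 0.1831 m³/s
w_4 = (2.61 − 2.01)/2 = 0.3 m; q_4 = 0.29 × 0.85 × 0.3 = 0.07395 m³/s
w_5 = (3.13 − 2.28)/2 = 0.425 m; q_5 = 0.22 × 0.60 × 0.425 = 0.05610 m³/s
w_6 = (3.44 − 2.61)/2 = 0.415 m; q_6 = 0.24 × 0.57 × 0.415 = 0.05677 m³/s
w_7 = (3.65 − 3.13)/2 = 0.26 m; q_7 = 0.18 × 0.31 × 0.26 = 0.01451 m³/s
w_8 = (3.65 − 3.44)/2 = 0.105 m; q_8 = 0.21 × 0.21 × 0.105 = 0.004631 m³/s
Q = Σ qᵢ = 0.5239 m³/s
= 0.5239 × 1000 = 523.9 L/s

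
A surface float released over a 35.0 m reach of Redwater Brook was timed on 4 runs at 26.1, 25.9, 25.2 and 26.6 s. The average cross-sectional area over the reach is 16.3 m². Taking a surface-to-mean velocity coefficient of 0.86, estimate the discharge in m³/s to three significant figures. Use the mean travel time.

t̄ = (26.1 + 25.9 + 25.2 + 26.6) / 4 = 25.95 s
v_surface = L / t̄ = 35.0 / 25.95 = 1.349 m/s
v_mean = 0.86 × 1.349 = 1.160 m/s
Q = A × v_mean = 16.3 × 1.160 = 18.91 m³/s

18.9 m³/s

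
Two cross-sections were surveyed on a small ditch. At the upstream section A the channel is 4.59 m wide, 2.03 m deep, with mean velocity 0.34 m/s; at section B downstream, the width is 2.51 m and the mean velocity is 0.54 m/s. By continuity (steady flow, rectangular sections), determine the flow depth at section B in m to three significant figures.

Q = A₁V₁ = (4.59×2.03) × 0.34 = 3.168 m³/s
d₂ = Q/(b₂ V₂) = 3.168/(2.51×0.54) = 2.337 m

2.34 m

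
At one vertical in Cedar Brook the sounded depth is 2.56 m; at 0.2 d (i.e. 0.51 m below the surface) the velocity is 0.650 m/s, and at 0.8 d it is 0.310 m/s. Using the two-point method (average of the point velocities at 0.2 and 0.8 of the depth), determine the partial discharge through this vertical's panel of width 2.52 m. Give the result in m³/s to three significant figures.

v̄ = (0.650 + 0.310) / 2 = 0.4800 m/s
q = v̄ × d × w = 0.4800 × 2.56 × 2.52 = 3.097 m³/s

3.10 m³/s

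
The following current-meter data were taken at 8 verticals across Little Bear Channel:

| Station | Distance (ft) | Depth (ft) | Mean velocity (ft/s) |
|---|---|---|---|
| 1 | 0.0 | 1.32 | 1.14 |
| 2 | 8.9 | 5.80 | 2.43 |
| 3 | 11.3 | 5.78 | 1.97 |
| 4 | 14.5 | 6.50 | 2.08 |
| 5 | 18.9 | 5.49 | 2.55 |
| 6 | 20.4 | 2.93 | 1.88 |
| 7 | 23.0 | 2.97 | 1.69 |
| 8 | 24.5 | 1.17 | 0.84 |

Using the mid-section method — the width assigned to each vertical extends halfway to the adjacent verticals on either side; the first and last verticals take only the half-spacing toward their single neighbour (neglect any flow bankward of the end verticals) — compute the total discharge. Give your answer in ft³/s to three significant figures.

233 ft³/s

w_1 = (8.9 − 0.0)/2 = 4.45 ft; q_1 = 1.14 × 1.32 × 4.45 = 6.696 ft³/s
w_2 = (11.3 − 0.0)/2 = 5.65 ft; q_2 = 2.43 × 5.80 × 5.65 = 79.63 ft³/s
w_3 = (14.5 − 8.9)/2 = 2.8 ft; q_3 = 1.97 × 5.78 × 2.8 = 31.88 ft³/s
w_4 = (18.9 − 11.3)/2 = 3.8 ft; q_4 = 2.08 × 6.50 × 3.8 = 51.38 ft³/s
w_5 = (20.4 − 14.5)/2 = 2.95 ft; q_5 = 2.55 × 5.49 × 2.95 = 41.30 ft³/s
w_6 = (23.0 − 18.9)/2 = 2.05 ft; q_6 = 1.88 × 2.93 × 2.05 = 11.29 ft³/s
w_7 = (24.5 − 20.4)/2 = 2.05 ft; q_7 = 1.69 × 2.97 × 2.05 = 10.29 ft³/s
w_8 = (24.5 − 23.0)/2 = 0.75 ft; q_8 = 0.84 × 1.17 × 0.75 = 0.7371 ft³/s
Q = Σ qᵢ = 233.2 ft³/s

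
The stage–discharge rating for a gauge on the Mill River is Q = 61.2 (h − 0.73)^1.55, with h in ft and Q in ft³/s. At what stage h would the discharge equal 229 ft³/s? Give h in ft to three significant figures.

3.07 ft

h − h₀ = (Q/C)^(1/b) = (229/61.2)^(1/1.55) = 2.343 ft
h = 0.73 + 2.343 = 3.073 ft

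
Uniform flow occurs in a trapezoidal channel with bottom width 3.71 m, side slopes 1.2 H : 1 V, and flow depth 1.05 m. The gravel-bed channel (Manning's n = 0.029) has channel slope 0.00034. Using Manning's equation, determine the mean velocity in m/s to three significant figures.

0.523 m/s

A = (b + z·y)·y = (3.71 + 1.2×1.05)×1.05 = 5.219 m²
P = b + 2y√(1+z²) = 3.71 + 2×1.05×√(1+1.2²) = 6.990 m
R = A/P = 5.219/6.990 = 0.7465 m
Q = (1/n)·A·R^(2/3)·S^(1/2) = (1/0.029) × 5.219 × 0.7465^(2/3) × 0.00034^(1/2) = 2.731 m³/s
V = Q/A = 2.731/5.219 = 0.5232 m/s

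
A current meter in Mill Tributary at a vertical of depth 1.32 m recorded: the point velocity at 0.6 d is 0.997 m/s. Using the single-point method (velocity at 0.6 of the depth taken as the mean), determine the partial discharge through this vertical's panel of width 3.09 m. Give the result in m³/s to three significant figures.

4.07 m³/s

v̄ = v₀.₆ = 0.997 m/s
q = v̄ × d × w = 0.9970 × 1.32 × 3.09 = 4.067 m³/s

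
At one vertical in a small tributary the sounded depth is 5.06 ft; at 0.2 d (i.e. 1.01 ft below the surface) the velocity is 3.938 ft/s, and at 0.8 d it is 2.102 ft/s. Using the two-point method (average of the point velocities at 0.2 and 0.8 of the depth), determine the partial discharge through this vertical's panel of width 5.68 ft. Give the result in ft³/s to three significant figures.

86.8 ft³/s

v̄ = (3.938 + 2.102) / 2 = 3.020 ft/s
q = v̄ × d × w = 3.020 × 5.06 × 5.68 = 86.80 ft³/s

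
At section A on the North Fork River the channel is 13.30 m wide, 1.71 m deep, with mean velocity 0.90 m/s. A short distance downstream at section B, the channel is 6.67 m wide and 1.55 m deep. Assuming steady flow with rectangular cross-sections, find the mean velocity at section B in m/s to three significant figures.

1.98 m/s

Q = A₁V₁ = (13.30×1.71) × 0.90 = 20.47 m³/s
A₂ = 6.67 × 1.55 = 10.34 m²
V₂ = Q/A₂ = 20.47/10.34 = 1.980 m/s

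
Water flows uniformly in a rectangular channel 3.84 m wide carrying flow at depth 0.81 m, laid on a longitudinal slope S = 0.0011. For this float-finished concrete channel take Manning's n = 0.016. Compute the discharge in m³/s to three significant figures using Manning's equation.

A = b·y = 3.84 × 0.81 = 3.110 m²
P = b + 2y = 3.84 + 2×0.81 = 5.460 m
R = A/P = 3.110/5.460 = 0.5697 m
Q = (1/n)·A·R^(2/3)·S^(1/2) = (1/0.016) × 3.110 × 0.5697^(2/3) × 0.0011^(1/2) = 4.431 m³/s

4.43 m³/s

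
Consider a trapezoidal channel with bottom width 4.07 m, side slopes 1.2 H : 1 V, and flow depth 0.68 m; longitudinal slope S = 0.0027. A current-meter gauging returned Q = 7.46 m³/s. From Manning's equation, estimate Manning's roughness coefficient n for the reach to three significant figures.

A = (b + z·y)·y = (4.07 + 1.2×0.68)×0.68 = 3.322 m²
P = b + 2y√(1+z²) = 4.07 + 2×0.68×√(1+1.2²) = 6.194 m
R = A/P = 3.322/6.194 = 0.5364 m
n = (1/Q)·A·R^(2/3)·S^(1/2) = (1/7.46) × 3.322 × 0.6602 × 0.05196 = 0.01528

0.0153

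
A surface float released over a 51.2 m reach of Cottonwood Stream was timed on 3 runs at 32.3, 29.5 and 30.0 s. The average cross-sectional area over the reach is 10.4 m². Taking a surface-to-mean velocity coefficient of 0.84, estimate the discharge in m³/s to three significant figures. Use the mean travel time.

t̄ = (32.3 + 29.5 + 30.0) / 3 = 30.6 s
v_surface = L / t̄ = 51.2 / 30.6 = 1.673 m/s
v_mean = 0.84 × 1.673 = 1.405 m/s
Q = A × v_mean = 10.4 × 1.405 = 14.62 m³/s

14.6 m³/s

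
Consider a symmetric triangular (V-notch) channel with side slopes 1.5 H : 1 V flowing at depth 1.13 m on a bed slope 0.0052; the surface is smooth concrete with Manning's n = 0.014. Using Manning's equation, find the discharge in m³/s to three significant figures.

A = z·y² = 1.5×1.13² = 1.915 m²
P = 2y√(1+z²) = 2×1.13×√(1+1.5²) = 4.074 m
R = A/P = 1.915/4.074 = 0.4701 m
Q = (1/n)·A·R^(2/3)·S^(1/2) = (1/0.014) × 1.915 × 0.4701^(2/3) × 0.0052^(1/2) = 5.965 m³/s

5.96 m³/s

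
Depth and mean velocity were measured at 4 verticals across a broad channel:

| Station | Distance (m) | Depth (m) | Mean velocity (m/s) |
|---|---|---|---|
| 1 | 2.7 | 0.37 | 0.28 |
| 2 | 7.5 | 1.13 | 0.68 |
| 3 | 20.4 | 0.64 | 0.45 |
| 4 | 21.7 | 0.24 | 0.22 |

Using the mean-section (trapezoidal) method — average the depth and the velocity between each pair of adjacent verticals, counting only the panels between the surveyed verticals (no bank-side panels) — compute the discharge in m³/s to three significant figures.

Panel 1-2: Δb = 4.8 m, d̄ = (0.37+1.13)/2 = 0.75, v̄ = (0.28+0.68)/2 = 0.48 → q = 4.8×0.75×0.48 = 1.728 m³/s
Panel 2-3: Δb = 12.9 m, d̄ = (1.13+0.64)/2 = 0.885, v̄ = (0.68+0.45)/2 = 0.565 → q = 12.9×0.885×0.565 = 6.450 m³/s
Panel 3-4: Δb = 1.3 m, d̄ = (0.64+0.24)/2 = 0.44, v̄ = (0.45+0.22)/2 = 0.335 → q = 1.3×0.44×0.335 = 0.1916 m³/s
Q = Σ q = 8.370 m³/s

8.37 m³/s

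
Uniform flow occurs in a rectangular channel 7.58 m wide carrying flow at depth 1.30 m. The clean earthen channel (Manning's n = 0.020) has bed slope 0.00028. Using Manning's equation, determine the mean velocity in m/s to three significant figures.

0.819 m/s

A = b·y = 7.58 × 1.30 = 9.854 m²
P = b + 2y = 7.58 + 2×1.30 = 10.18 m
R = A/P = 9.854/10.18 = 0.9680 m
Q = (1/n)·A·R^(2/3)·S^(1/2) = (1/0.020) × 9.854 × 0.9680^(2/3) × 0.00028^(1/2) = 8.067 m³/s
V = Q/A = 8.067/9.854 = 0.8187 m/s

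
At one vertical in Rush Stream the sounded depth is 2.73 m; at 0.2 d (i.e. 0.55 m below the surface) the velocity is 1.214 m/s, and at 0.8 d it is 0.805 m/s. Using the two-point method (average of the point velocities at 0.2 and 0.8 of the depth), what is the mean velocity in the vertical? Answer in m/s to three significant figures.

v̄ = (1.214 + 0.805) / 2 = 1.010 m/s

1.01 m/s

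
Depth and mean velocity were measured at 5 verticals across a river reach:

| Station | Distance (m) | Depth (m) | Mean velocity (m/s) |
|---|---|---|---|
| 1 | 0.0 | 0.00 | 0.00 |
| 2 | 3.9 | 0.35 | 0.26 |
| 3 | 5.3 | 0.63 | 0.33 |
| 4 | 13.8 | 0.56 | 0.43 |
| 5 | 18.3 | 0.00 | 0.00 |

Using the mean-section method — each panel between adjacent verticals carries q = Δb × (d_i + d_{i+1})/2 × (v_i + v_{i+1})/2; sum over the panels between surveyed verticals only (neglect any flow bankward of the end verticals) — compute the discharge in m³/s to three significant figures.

Panel 1-2: Δb = 3.9 m, d̄ = (0.00+0.35)/2 = 0.175, v̄ = (0.00+0.26)/2 = 0.13 → q = 3.9×0.175×0.13 = 0.08873 m³/s
Panel 2-3: Δb = 1.4 m, d̄ = (0.35+0.63)/2 = 0.49, v̄ = (0.26+0.33)/2 = 0.295 → q = 1.4×0.49×0.295 = 0.2024 m³/s
Panel 3-4: Δb = 8.5 m, d̄ = (0.63+0.56)/2 = 0.595, v̄ = (0.33+0.43)/2 = 0.38 → q = 8.5×0.595×0.38 = 1.922 m³/s
Panel 4-5: Δb = 4.5 m, d̄ = (0.56+0.00)/2 = 0.28, v̄ = (0.43+0.00)/2 = 0.215 → q = 4.5×0.28×0.215 = 0.2709 m³/s
Q = Σ q = 2.484 m³/s

2.48 m³/s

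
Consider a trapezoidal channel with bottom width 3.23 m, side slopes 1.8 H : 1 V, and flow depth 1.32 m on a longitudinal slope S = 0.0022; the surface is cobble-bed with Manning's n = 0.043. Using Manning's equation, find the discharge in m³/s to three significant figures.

A = (b + z·y)·y = (3.23 + 1.8×1.32)×1.32 = 7.400 m²
P = b + 2y√(1+z²) = 3.23 + 2×1.32×√(1+1.8²) = 8.666 m
R = A/P = 7.400/8.666 = 0.8539 m
Q = (1/n)·A·R^(2/3)·S^(1/2) = (1/0.043) × 7.400 × 0.8539^(2/3) × 0.0022^(1/2) = 7.265 m³/s

7.27 m³/s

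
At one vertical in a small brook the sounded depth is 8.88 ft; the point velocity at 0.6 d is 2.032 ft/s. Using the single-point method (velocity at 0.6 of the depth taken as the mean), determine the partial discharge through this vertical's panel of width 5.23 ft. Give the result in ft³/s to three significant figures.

v̄ = v₀.₆ = 2.032 ft/s
q = v̄ × d × w = 2.032 × 8.88 × 5.23 = 94.37 ft³/s

94.4 ft³/s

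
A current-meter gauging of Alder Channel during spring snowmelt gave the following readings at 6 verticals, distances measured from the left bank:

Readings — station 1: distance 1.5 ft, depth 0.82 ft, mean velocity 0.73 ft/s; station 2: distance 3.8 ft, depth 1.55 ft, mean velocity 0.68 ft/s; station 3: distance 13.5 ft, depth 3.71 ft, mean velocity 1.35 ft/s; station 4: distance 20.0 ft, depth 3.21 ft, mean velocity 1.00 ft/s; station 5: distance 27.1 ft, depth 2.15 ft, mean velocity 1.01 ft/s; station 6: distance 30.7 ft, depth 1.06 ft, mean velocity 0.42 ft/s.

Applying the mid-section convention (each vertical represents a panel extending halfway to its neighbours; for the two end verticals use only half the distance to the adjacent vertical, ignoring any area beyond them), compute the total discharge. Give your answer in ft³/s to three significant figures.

81.8 ft³/s

w_1 = (3.8 − 1.5)/2 = 1.15 ft; q_1 = 0.73 × 0.82 × 1.15 = 0.6884 ft³/s
w_2 = (13.5 − 1.5)/2 = 6 ft; q_2 = 0.68 × 1.55 × 6 = 6.324 ft³/s
w_3 = (20.0 − 3.8)/2 = 8.1 ft; q_3 = 1.35 × 3.71 × 8.1 = 40.57 ft³/s
w_4 = (27.1 − 13.5)/2 = 6.8 ft; q_4 = 1.00 × 3.21 × 6.8 = 21.83 ft³/s
w_5 = (30.7 − 20.0)/2 = 5.35 ft; q_5 = 1.01 × 2.15 × 5.35 = 11.62 ft³/s
w_6 = (30.7 − 27.1)/2 = 1.8 ft; q_6 = 0.42 × 1.06 × 1.8 = 0.8014 ft³/s
Q = Σ qᵢ = 81.83 ft³/s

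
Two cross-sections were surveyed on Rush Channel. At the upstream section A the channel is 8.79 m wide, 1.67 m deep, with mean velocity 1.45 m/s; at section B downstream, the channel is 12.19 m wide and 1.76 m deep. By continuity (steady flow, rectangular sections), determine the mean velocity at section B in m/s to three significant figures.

0.992 m/s

Q = A₁V₁ = (8.79×1.67) × 1.45 = 21.28 m³/s
A₂ = 12.19 × 1.76 = 21.45 m²
V₂ = Q/A₂ = 21.28/21.45 = 0.9921 m/s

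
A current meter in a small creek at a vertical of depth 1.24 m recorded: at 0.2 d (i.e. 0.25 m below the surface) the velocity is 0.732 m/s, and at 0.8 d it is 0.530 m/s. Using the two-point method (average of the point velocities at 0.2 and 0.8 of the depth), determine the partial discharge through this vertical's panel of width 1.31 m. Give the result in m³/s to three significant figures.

v̄ = (0.732 + 0.530) / 2 = 0.6310 m/s
q = v̄ × d × w = 0.6310 × 1.24 × 1.31 = 1.025 m³/s

1.02 m³/s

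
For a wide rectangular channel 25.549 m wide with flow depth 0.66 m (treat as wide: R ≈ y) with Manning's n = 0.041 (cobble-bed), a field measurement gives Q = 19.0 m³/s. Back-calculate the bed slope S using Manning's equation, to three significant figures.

0.00371

A = b·y = 25.549 × 0.66 = 16.86 m²
Wide channel: R ≈ y = 0.66 m
S = (Q·n / (1·A·R^(2/3)))² = (19.0×0.041 / (1×16.86×0.7580))² = 0.003714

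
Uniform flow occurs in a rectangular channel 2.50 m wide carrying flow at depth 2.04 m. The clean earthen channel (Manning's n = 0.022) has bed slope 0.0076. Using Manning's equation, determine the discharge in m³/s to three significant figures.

A = b·y = 2.50 × 2.04 = 5.100 m²
P = b + 2y = 2.50 + 2×2.04 = 6.580 m
R = A/P = 5.100/6.580 = 0.7751 m
Q = (1/n)·A·R^(2/3)·S^(1/2) = (1/0.022) × 5.100 × 0.7751^(2/3) × 0.0076^(1/2) = 17.05 m³/s

17.1 m³/s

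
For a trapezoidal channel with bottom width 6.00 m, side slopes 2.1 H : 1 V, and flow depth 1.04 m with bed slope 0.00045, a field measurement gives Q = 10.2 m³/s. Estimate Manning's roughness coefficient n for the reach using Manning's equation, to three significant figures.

0.0151

A = (b + z·y)·y = (6.00 + 2.1×1.04)×1.04 = 8.511 m²
P = b + 2y√(1+z²) = 6.00 + 2×1.04×√(1+2.1²) = 10.84 m
R = A/P = 8.511/10.84 = 0.7853 m
n = (1/Q)·A·R^(2/3)·S^(1/2) = (1/10.2) × 8.511 × 0.8512 × 0.02121 = 0.01507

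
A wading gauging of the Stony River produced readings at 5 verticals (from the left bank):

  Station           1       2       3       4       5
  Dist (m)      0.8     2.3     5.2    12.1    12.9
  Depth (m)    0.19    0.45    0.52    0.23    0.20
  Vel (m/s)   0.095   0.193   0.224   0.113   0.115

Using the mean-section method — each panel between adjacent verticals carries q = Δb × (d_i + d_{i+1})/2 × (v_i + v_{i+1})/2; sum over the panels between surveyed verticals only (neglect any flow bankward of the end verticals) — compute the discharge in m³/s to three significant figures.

Panel 1-2: Δb = 1.5 m, d̄ = (0.19+0.45)/2 = 0.32, v̄ = (0.095+0.193)/2 = 0.144 → q = 1.5×0.32×0.144 = 0.06912 m³/s
Panel 2-3: Δb = 2.9 m, d̄ = (0.45+0.52)/2 = 0.485, v̄ = (0.193+0.224)/2 = 0.2085 → q = 2.9×0.485×0.2085 = 0.2933 m³/s
Panel 3-4: Δb = 6.9 m, d̄ = (0.52+0.23)/2 = 0.375, v̄ = (0.224+0.113)/2 = 0.1685 → q = 6.9×0.375×0.1685 = 0.4360 m³/s
Panel 4-5: Δb = 0.8 m, d̄ = (0.23+0.20)/2 = 0.215, v̄ = (0.113+0.115)/2 = 0.114 → q = 0.8×0.215×0.114 = 0.01961 m³/s
Q = Σ q = 0.8180 m³/s

0.818 m³/s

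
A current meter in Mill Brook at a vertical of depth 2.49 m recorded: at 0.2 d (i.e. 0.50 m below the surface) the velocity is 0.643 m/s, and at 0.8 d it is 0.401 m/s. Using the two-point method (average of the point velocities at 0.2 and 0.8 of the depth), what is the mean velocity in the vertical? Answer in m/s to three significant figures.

0.522 m/s

v̄ = (0.643 + 0.401) / 2 = 0.5220 m/s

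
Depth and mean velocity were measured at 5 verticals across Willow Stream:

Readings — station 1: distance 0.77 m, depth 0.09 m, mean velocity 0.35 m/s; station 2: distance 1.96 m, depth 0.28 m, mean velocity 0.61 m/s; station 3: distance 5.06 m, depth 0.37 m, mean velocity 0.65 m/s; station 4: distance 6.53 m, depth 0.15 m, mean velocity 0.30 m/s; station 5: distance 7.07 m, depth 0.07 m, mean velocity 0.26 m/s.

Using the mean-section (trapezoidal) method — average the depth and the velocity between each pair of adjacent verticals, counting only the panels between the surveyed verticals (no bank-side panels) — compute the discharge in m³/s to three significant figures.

0.939 m³/s

Panel 1-2: Δb = 1.19 m, d̄ = (0.09+0.28)/2 = 0.185, v̄ = (0.35+0.61)/2 = 0.48 → q = 1.19×0.185×0.48 = 0.1057 m³/s
Panel 2-3: Δb = 3.1 m, d̄ = (0.28+0.37)/2 = 0.325, v̄ = (0.61+0.65)/2 = 0.63 → q = 3.1×0.325×0.63 = 0.6347 m³/s
Panel 3-4: Δb = 1.47 m, d̄ = (0.37+0.15)/2 = 0.26, v̄ = (0.65+0.30)/2 = 0.475 → q = 1.47×0.26×0.475 = 0.1815 m³/s
Panel 4-5: Δb = 0.54 m, d̄ = (0.15+0.07)/2 = 0.11, v̄ = (0.30+0.26)/2 = 0.28 → q = 0.54×0.11×0.28 = 0.01663 m³/s
Q = Σ q = 0.9386 m³/s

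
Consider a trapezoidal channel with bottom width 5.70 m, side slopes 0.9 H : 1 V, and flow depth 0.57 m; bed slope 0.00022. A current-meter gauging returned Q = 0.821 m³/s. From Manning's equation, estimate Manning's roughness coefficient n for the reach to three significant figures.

A = (b + z·y)·y = (5.70 + 0.9×0.57)×0.57 = 3.541 m²
P = b + 2y√(1+z²) = 5.70 + 2×0.57×√(1+0.9²) = 7.234 m
R = A/P = 3.541/7.234 = 0.4896 m
n = (1/Q)·A·R^(2/3)·S^(1/2) = (1/0.821) × 3.541 × 0.6212 × 0.01483 = 0.03974

0.0397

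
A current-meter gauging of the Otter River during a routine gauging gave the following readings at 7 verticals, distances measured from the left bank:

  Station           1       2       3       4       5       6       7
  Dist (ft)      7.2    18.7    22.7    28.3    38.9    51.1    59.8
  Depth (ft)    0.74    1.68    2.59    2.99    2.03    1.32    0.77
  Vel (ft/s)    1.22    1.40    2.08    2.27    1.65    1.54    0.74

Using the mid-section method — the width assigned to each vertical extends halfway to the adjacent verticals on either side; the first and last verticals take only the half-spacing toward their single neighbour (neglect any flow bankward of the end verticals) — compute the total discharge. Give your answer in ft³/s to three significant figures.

w_1 = (18.7 − 7.2)/2 = 5.75 ft; q_1 = 1.22 × 0.74 × 5.75 = 5.191 ft³/s
w_2 = (22.7 − 7.2)/2 = 7.75 ft; q_2 = 1.40 × 1.68 × 7.75 = 18.23 ft³/s
w_3 = (28.3 − 18.7)/2 = 4.8 ft; q_3 = 2.08 × 2.59 × 4.8 = 25.86 ft³/s
w_4 = (38.9 − 22.7)/2 = 8.1 ft; q_4 = 2.27 × 2.99 × 8.1 = 54.98 ft³/s
w_5 = (51.1 − 28.3)/2 = 11.4 ft; q_5 = 1.65 × 2.03 × 11.4 = 38.18 ft³/s
w_6 = (59.8 − 38.9)/2 = 10.45 ft; q_6 = 1.54 × 1.32 × 10.45 = 21.24 ft³/s
w_7 = (59.8 − 51.1)/2 = 4.35 ft; q_7 = 0.74 × 0.77 × 4.35 = 2.479 ft³/s
Q = Σ qᵢ = 166.2 ft³/s

166 ft³/s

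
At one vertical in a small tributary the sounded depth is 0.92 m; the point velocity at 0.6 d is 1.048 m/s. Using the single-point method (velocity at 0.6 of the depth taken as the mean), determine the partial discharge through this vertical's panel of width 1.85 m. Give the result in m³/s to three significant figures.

1.78 m³/s

v̄ = v₀.₆ = 1.048 m/s
q = v̄ × d × w = 1.048 × 0.92 × 1.85 = 1.784 m³/s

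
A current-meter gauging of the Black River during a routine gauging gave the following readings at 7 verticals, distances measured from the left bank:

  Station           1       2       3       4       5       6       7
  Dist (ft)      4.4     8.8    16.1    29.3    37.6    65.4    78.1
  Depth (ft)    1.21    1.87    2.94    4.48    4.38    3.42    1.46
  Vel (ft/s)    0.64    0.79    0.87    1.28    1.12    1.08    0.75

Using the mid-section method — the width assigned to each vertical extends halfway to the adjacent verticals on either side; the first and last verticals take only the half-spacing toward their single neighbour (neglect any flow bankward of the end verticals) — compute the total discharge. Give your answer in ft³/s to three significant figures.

w_1 = (8.8 − 4.4)/2 = 2.2 ft; q_1 = 0.64 × 1.21 × 2.2 = 1.704 ft³/s
w_2 = (16.1 − 4.4)/2 = 5.85 ft; q_2 = 0.79 × 1.87 × 5.85 = 8.642 ft³/s
w_3 = (29.3 − 8.8)/2 = 10.25 ft; q_3 = 0.87 × 2.94 × 10.25 = 26.22 ft³/s
w_4 = (37.6 − 16.1)/2 = 10.75 ft; q_4 = 1.28 × 4.48 × 10.75 = 61.64 ft³/s
w_5 = (65.4 − 29.3)/2 = 18.05 ft; q_5 = 1.12 × 4.38 × 18.05 = 88.55 ft³/s
w_6 = (78.1 − 37.6)/2 = 20.25 ft; q_6 = 1.08 × 3.42 × 20.25 = 74.80 ft³/s
w_7 = (78.1 − 65.4)/2 = 6.35 ft; q_7 = 0.75 × 1.46 × 6.35 = 6.953 ft³/s
Q = Σ qᵢ = 268.5 ft³/s

269 ft³/s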